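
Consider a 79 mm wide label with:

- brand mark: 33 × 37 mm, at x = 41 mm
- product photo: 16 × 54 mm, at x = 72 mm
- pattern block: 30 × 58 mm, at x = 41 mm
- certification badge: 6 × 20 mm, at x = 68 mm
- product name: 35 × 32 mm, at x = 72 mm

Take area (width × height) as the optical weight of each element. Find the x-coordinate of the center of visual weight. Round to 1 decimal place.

x ≈ 53.8

Taking area as weight: brand mark 33·37 = 1221, product photo 16·54 = 864, pattern block 30·58 = 1740, certification badge 6·20 = 120, product name 35·32 = 1120. Sum 5065.
x: (1221·41 + 864·72 + 1740·41 + 120·68 + 1120·72) / 5065 = 272409 / 5065 ≈ 53.78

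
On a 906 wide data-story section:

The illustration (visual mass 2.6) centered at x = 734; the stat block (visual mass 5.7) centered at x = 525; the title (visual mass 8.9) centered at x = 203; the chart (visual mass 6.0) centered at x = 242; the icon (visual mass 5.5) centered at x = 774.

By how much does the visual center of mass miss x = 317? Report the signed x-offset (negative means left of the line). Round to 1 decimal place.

Total weight = 2.6 + 5.7 + 8.9 + 6.0 + 5.5 = 28.7.
x: (2.6·734 + 5.7·525 + 8.9·203 + 6.0·242 + 5.5·774) / 28.7 = 12416.6 / 28.7 ≈ 432.63
Against x = 317, that's 432.63 − 317 = 115.63.

≈ 115.6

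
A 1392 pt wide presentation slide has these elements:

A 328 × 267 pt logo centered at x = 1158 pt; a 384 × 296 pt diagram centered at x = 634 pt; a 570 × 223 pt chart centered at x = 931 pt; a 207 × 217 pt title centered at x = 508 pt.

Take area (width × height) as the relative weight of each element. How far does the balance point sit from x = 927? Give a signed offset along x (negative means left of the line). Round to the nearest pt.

Taking area as weight: logo 328·267 = 87576, diagram 384·296 = 113664, chart 570·223 = 127110, title 207·217 = 44919. Sum 373269.
x: (87576·1158 + 113664·634 + 127110·931 + 44919·508) / 373269 = 314634246 / 373269 ≈ 842.92
Offset from x = 927: 842.92 − 927 ≈ -84.08.

≈ -84 pt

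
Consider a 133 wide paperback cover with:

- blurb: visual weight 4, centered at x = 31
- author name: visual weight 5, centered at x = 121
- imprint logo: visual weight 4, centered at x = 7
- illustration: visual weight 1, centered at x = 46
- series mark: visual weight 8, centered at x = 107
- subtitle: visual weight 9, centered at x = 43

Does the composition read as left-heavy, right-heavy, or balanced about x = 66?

Weights sum to 4 + 5 + 4 + 1 + 8 + 9 = 31.
x: (4·31 + 5·121 + 4·7 + 1·46 + 8·107 + 9·43) / 31 = 2046 / 31 ≈ 66.00
The centroid 66.00 matches the midline at 66, so the layout is balanced.

balanced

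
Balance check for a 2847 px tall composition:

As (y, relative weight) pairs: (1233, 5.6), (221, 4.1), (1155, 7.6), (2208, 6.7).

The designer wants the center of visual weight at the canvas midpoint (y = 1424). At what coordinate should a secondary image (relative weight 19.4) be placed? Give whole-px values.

y ≈ 1568

New total weight: (5.6 + 4.1 + 7.6 + 6.7) + 19.4 = 43.4.
y: need Σw·y = 43.4·1424 = 61801.6. Existing = 5.6·1233 + 4.1·221 + 7.6·1155 + 6.7·2208 = 31382.5. Remainder 30419.1 / 19.4 ≈ 1567.99.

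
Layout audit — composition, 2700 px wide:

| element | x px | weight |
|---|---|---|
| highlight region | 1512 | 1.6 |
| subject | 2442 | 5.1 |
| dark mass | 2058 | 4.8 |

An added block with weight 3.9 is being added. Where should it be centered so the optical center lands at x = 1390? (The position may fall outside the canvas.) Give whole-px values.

x ≈ -858

With the added block, Σw becomes 1.6 + 5.1 + 4.8 + 3.9 = 15.4.
x: target moment 15.4×1390 = 21406.0; current 1.6·1512 + 5.1·2442 + 4.8·2058 = 24751.8; the added block supplies -3345.8, so x = -3345.8/3.9 ≈ -857.90.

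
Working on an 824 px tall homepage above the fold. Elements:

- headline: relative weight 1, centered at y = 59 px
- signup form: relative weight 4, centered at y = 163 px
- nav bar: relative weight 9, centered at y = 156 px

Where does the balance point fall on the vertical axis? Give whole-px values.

y ≈ 151

Total weight = 1 + 4 + 9 = 14.
y: (1·59 + 4·163 + 9·156) / 14 = 2115 / 14 ≈ 151.07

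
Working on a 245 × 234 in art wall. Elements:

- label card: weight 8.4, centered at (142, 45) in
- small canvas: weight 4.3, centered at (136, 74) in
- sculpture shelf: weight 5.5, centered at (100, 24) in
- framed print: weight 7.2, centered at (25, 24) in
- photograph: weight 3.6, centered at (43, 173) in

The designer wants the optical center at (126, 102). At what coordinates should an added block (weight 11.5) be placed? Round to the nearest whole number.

(212, 218)

After adding the added block, total weight = 8.4 + 4.3 + 5.5 + 7.2 + 3.6 + 11.5 = 40.5.
Along x: (2662.4 + 11.5·x) / 40.5 = 126 (existing moment 8.4·142 + 4.3·136 + 5.5·100 + 7.2·25 + 3.6·43 = 2662.4) ⇒ x = (5103.0 − 2662.4) / 11.5 ≈ 212.23.
Along y: (1623.8 + 11.5·y) / 40.5 = 102 (existing moment 8.4·45 + 4.3·74 + 5.5·24 + 7.2·24 + 3.6·173 = 1623.8) ⇒ y = (4131.0 − 1623.8) / 11.5 ≈ 218.02.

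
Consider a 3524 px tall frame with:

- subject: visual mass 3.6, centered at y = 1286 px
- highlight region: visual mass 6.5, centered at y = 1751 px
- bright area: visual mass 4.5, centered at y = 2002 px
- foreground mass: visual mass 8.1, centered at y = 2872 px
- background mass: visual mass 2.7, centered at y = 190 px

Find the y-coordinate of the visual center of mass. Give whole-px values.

Weights sum to 3.6 + 6.5 + 4.5 + 8.1 + 2.7 = 25.4.
Σw·y = 3.6·1286 + 6.5·1751 + 4.5·2002 + 8.1·2872 + 2.7·190 = 48796.3, so ȳ = 48796.3/25.4 ≈ 1921.11.

y ≈ 1921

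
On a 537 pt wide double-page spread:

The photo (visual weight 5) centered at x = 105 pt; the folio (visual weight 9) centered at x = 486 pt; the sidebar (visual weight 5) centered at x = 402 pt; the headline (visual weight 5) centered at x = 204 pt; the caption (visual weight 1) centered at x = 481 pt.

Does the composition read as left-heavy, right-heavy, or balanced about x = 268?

Weights sum to 5 + 9 + 5 + 5 + 1 = 25.
x-moment: 5·105 + 9·486 + 5·402 + 5·204 + 1·481 = 8410; centroid 8410/25 ≈ 336.40.
336.4 lies right of the midline 268, so the layout is right-heavy.

right-heavy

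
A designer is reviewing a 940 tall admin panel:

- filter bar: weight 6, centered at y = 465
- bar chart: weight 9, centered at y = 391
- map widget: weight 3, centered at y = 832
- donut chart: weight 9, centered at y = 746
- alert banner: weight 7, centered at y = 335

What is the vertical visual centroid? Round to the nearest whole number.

y ≈ 525

Σw = 6 + 9 + 3 + 9 + 7 = 34.
Σw·y = 6·465 + 9·391 + 3·832 + 9·746 + 7·335 = 17864, so ȳ = 17864/34 ≈ 525.41.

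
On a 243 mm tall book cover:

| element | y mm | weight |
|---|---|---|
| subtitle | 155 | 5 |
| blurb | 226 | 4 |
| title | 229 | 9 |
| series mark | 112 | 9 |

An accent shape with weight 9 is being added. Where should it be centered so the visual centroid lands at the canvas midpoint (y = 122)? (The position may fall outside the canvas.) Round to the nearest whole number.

y ≈ -40

After adding the accent shape, total weight = 5 + 4 + 9 + 9 + 9 = 36.
y: target moment 36×122 = 4392; current 5·155 + 4·226 + 9·229 + 9·112 = 4748; the accent shape supplies -356, so y = -356/9 ≈ -39.56.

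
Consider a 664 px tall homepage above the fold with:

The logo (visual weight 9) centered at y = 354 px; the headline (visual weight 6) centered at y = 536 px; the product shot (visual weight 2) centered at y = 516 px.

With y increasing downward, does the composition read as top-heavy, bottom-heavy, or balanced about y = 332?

bottom-heavy

Total weight = 9 + 6 + 2 = 17.
Σw·y = 9·354 + 6·536 + 2·516 = 7434, so ȳ = 7434/17 ≈ 437.29.
Since 437.3 is below (larger y than) 332, the composition reads bottom-heavy.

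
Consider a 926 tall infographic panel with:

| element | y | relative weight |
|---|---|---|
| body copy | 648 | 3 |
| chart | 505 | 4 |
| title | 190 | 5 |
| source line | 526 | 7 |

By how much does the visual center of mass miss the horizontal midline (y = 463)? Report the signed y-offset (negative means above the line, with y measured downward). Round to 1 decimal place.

≈ -10.6

Total weight = 3 + 4 + 5 + 7 = 19.
y-moment: 3·648 + 4·505 + 5·190 + 7·526 = 8596; centroid 8596/19 ≈ 452.42.
Difference: 452.42 − 463 ≈ -10.58.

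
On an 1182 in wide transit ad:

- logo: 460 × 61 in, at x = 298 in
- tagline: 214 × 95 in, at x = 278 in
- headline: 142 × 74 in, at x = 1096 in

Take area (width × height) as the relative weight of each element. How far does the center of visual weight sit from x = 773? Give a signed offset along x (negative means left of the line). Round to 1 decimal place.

Areas → weights: logo 460·61 = 28060, tagline 214·95 = 20330, headline 142·74 = 10508; Σw = 58898.
x-moment: 28060·298 + 20330·278 + 10508·1096 = 25530388; centroid 25530388/58898 ≈ 433.47.
Against x = 773, that's 433.47 − 773 = -339.53.

≈ -339.5 in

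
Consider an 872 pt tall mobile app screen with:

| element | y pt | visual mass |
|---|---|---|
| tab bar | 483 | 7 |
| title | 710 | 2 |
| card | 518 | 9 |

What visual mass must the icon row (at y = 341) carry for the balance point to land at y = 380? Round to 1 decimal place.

Existing Σw = 18 (7 + 2 + 9); existing moment 7·483 + 2·710 + 9·518 = 9463.
Set Σw·y/Σw = 380: (9463 + 341w) = 380·(18 + w).
Solving: w = (380·18 − 9463) / (341 − 380) = -2623 / -39 ≈ 67.26.

w ≈ 67.3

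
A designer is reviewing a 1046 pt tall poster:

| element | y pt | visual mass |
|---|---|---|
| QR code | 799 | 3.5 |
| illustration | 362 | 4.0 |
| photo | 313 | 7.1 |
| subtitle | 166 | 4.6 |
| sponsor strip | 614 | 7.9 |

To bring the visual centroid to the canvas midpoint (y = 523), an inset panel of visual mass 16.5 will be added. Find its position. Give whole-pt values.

With the inset panel, Σw becomes 3.5 + 4.0 + 7.1 + 4.6 + 7.9 + 16.5 = 43.6.
y: need Σw·y = 43.6·523 = 22802.8. Existing = 3.5·799 + 4.0·362 + 7.1·313 + 4.6·166 + 7.9·614 = 12081.0. Remainder 10721.8 / 16.5 ≈ 649.81.

y ≈ 650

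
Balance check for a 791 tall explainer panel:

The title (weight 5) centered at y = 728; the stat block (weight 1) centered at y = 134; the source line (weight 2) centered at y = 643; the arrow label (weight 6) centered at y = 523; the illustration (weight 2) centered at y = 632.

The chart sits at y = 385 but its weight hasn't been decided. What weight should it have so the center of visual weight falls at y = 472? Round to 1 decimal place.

Existing Σw = 16 (5 + 1 + 2 + 6 + 2); existing moment 5·728 + 1·134 + 2·643 + 6·523 + 2·632 = 9462.
Set Σw·y/Σw = 472: (9462 + 385w) = 472·(16 + w).
So w = (472·16 − 9462)/(385 − 472) = -1910/-87 ≈ 21.95.

w ≈ 22.0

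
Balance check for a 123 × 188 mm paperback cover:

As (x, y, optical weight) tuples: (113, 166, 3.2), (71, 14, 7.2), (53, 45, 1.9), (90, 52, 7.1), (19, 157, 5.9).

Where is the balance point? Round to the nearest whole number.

(68, 80)

Weights sum to 3.2 + 7.2 + 1.9 + 7.1 + 5.9 = 25.3.
x-moment: 3.2·113 + 7.2·71 + 1.9·53 + 7.1·90 + 5.9·19 = 1724.6; centroid 1724.6/25.3 ≈ 68.17.
y-moment: 3.2·166 + 7.2·14 + 1.9·45 + 7.1·52 + 5.9·157 = 2013.0; centroid 2013.0/25.3 ≈ 79.57.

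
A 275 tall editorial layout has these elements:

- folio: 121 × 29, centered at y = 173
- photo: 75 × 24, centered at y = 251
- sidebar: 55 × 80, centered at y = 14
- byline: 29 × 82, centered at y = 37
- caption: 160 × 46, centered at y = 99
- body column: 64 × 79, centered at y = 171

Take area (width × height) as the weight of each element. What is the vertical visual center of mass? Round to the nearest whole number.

y ≈ 114

Taking area as weight: folio 121·29 = 3509, photo 75·24 = 1800, sidebar 55·80 = 4400, byline 29·82 = 2378, caption 160·46 = 7360, body column 64·79 = 5056. Sum 24503.
y: moment 2801659 / weight 24503 ≈ 114.34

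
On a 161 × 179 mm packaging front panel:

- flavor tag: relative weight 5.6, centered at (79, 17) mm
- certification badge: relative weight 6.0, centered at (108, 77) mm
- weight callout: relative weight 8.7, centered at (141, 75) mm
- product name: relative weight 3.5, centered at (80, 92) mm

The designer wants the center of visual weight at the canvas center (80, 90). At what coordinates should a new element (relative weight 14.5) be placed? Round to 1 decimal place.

With the new element, Σw becomes 5.6 + 6.0 + 8.7 + 3.5 + 14.5 = 38.3.
Along x: (2597.1 + 14.5·x) / 38.3 = 80 (existing moment 5.6·79 + 6.0·108 + 8.7·141 + 3.5·80 = 2597.1) ⇒ x = (3064.0 − 2597.1) / 14.5 ≈ 32.20.
Along y: (1531.7 + 14.5·y) / 38.3 = 90 (existing moment 5.6·17 + 6.0·77 + 8.7·75 + 3.5·92 = 1531.7) ⇒ y = (3447.0 − 1531.7) / 14.5 ≈ 132.09.

(32.2, 132.1)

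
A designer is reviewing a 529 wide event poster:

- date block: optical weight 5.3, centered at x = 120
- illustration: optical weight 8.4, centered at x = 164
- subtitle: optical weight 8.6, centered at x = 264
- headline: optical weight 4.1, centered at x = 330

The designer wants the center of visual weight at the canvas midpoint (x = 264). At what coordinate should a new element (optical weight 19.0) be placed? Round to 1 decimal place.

With the new element, Σw becomes 5.3 + 8.4 + 8.6 + 4.1 + 19.0 = 45.4.
Along x: (5637.0 + 19.0·x) / 45.4 = 264 (existing moment 5.3·120 + 8.4·164 + 8.6·264 + 4.1·330 = 5637.0) ⇒ x = (11985.6 − 5637.0) / 19.0 ≈ 334.14.

x ≈ 334.1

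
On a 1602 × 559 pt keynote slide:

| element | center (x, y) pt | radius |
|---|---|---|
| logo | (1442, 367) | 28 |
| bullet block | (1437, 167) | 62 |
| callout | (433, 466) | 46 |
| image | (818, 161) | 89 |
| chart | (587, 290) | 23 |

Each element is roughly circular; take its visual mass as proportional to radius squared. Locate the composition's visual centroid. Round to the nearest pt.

Weights ∝ r²: logo 28² = 784, bullet block 62² = 3844, callout 46² = 2116, image 89² = 7921, chart 23² = 529; Σw = 15194.
x: (784·1442 + 3844·1437 + 2116·433 + 7921·818 + 529·587) / 15194 = 14360485 / 15194 ≈ 945.14
y: (784·367 + 3844·167 + 2116·466 + 7921·161 + 529·290) / 15194 = 3344423 / 15194 ≈ 220.11

(945, 220)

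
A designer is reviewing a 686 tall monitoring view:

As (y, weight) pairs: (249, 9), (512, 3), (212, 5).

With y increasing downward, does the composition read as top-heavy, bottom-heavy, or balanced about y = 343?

top-heavy

Total weight = 9 + 3 + 5 = 17.
Σw·y = 9·249 + 3·512 + 5·212 = 4837, so ȳ = 4837/17 ≈ 284.53.
284.5 lies above (smaller y than) the midline 343, so the layout is top-heavy.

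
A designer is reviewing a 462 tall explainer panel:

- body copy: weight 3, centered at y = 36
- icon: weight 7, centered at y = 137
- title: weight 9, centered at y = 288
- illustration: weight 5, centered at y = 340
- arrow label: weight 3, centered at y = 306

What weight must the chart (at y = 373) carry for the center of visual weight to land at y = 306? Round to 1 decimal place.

w ≈ 29.6

Fixed elements: Σw = 3 + 7 + 9 + 5 + 3 = 27, Σw·y = 3·36 + 7·137 + 9·288 + 5·340 + 3·306 = 6277.
Set Σw·y/Σw = 306: (6277 + 373w) = 306·(27 + w).
Solving: w = (306·27 − 6277) / (373 − 306) = 1985 / 67 ≈ 29.63.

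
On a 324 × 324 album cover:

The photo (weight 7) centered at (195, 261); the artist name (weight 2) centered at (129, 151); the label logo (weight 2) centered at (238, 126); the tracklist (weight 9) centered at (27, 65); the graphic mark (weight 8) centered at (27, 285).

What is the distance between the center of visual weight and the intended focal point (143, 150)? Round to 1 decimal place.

≈ 63.7

Weights sum to 7 + 2 + 2 + 9 + 8 = 28.
x: (7·195 + 2·129 + 2·238 + 9·27 + 8·27) / 28 = 2558 / 28 ≈ 91.36
y: (7·261 + 2·151 + 2·126 + 9·65 + 8·285) / 28 = 5246 / 28 ≈ 187.36
Relative to (143, 150): Δ = (-51.64, 37.36); |Δ| = √(-51.64² + 37.36²) ≈ 63.74.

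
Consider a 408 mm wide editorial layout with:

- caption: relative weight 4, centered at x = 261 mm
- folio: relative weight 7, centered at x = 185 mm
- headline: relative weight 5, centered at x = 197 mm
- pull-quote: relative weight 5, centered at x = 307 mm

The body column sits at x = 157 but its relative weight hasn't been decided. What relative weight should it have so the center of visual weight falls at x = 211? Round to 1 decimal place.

Existing Σw = 21 (4 + 7 + 5 + 5); existing moment 4·261 + 7·185 + 5·197 + 5·307 = 4859.
For the centroid to hit 211: (4859 + w·157) / (21 + w) = 211.
Solving: w = (211·21 − 4859) / (157 − 211) = -428 / -54 ≈ 7.93.

w ≈ 7.9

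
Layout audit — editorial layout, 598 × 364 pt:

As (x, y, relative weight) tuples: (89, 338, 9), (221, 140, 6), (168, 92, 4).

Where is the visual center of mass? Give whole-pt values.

(147, 224)

Σw = 9 + 6 + 4 = 19.
Σw·x = 9·89 + 6·221 + 4·168 = 2799, so x̄ = 2799/19 ≈ 147.32.
Σw·y = 9·338 + 6·140 + 4·92 = 4250, so ȳ = 4250/19 ≈ 223.68.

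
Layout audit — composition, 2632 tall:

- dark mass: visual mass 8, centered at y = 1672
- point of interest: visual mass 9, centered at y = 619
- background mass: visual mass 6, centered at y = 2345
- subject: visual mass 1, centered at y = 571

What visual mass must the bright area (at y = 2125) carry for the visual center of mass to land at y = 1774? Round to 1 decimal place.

w ≈ 25.6

Known weights sum to 8 + 9 + 6 + 1 = 24; their moment is 8·1672 + 9·619 + 6·2345 + 1·571 = 33588.
For the centroid to hit 1774: (33588 + w·2125) / (24 + w) = 1774.
Solving: w = (1774·24 − 33588) / (2125 − 1774) = 8988 / 351 ≈ 25.61.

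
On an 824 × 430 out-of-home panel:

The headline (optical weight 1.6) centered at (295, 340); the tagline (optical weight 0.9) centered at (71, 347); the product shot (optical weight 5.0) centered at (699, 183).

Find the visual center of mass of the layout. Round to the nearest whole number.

(537, 236)

Weights sum to 1.6 + 0.9 + 5.0 = 7.5.
x-moment: 1.6·295 + 0.9·71 + 5.0·699 = 4030.9; centroid 4030.9/7.5 ≈ 537.45.
y-moment: 1.6·340 + 0.9·347 + 5.0·183 = 1771.3; centroid 1771.3/7.5 ≈ 236.17.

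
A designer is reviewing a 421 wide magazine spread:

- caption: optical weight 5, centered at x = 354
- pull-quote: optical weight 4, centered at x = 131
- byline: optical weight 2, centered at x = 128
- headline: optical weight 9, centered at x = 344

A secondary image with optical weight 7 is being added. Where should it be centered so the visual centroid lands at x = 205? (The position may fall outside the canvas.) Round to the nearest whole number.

x ≈ -16

After adding the secondary image, total weight = 5 + 4 + 2 + 9 + 7 = 27.
x: need Σw·x = 27·205 = 5535. Existing = 5·354 + 4·131 + 2·128 + 9·344 = 5646. Remainder -111 / 7 ≈ -15.86.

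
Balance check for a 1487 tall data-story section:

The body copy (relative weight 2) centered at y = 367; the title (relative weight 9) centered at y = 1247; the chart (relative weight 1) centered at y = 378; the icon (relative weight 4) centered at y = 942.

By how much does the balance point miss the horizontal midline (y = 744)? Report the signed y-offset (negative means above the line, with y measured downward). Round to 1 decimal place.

Weights sum to 2 + 9 + 1 + 4 = 16.
y-moment: 2·367 + 9·1247 + 1·378 + 4·942 = 16103; centroid 16103/16 ≈ 1006.44.
Difference: 1006.44 − 744 ≈ 262.44.

≈ 262.4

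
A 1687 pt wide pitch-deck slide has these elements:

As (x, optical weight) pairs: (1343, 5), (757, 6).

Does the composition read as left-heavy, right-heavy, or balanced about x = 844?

right-heavy

Weights sum to 5 + 6 = 11.
x: (5·1343 + 6·757) / 11 = 11257 / 11 ≈ 1023.36
Since 1023.4 is right of 844, the composition reads right-heavy.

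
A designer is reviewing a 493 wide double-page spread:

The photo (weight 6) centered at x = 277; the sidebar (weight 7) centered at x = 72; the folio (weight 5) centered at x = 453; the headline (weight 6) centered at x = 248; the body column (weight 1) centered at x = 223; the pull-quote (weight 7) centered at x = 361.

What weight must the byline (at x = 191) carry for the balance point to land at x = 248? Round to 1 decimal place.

w ≈ 12.9

Known weights sum to 6 + 7 + 5 + 6 + 1 + 7 = 32; their moment is 6·277 + 7·72 + 5·453 + 6·248 + 1·223 + 7·361 = 8669.
For the centroid to hit 248: (8669 + w·191) / (32 + w) = 248.
So w = (248·32 − 8669)/(191 − 248) = -733/-57 ≈ 12.86.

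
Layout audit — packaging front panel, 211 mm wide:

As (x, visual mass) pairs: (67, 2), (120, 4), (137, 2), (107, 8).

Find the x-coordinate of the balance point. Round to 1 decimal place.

x ≈ 109.0

Total weight = 2 + 4 + 2 + 8 = 16.
x-moment: 2·67 + 4·120 + 2·137 + 8·107 = 1744; centroid 1744/16 ≈ 109.00.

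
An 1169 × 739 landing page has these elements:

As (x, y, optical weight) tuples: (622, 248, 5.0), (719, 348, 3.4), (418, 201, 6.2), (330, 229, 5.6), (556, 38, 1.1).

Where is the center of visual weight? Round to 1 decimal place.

Total weight = 5.0 + 3.4 + 6.2 + 5.6 + 1.1 = 21.3.
Σw·x = 5.0·622 + 3.4·719 + 6.2·418 + 5.6·330 + 1.1·556 = 10605.8, so x̄ = 10605.8/21.3 ≈ 497.92.
Σw·y = 5.0·248 + 3.4·348 + 6.2·201 + 5.6·229 + 1.1·38 = 4993.6, so ȳ = 4993.6/21.3 ≈ 234.44.

(497.9, 234.4)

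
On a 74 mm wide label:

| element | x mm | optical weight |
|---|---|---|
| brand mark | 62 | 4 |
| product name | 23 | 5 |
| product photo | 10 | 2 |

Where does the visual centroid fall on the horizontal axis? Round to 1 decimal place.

Weights sum to 4 + 5 + 2 = 11.
Σw·x = 4·62 + 5·23 + 2·10 = 383, so x̄ = 383/11 ≈ 34.82.

x ≈ 34.8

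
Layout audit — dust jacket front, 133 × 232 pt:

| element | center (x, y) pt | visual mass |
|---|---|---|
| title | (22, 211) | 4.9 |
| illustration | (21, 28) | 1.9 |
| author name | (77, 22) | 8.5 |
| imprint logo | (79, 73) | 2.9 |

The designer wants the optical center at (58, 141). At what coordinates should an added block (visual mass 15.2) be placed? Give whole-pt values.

After adding the added block, total weight = 4.9 + 1.9 + 8.5 + 2.9 + 15.2 = 33.4.
x: target moment 33.4×58 = 1937.2; current 4.9·22 + 1.9·21 + 8.5·77 + 2.9·79 = 1031.3; the added block supplies 905.9, so x = 905.9/15.2 ≈ 59.60.
y: target moment 33.4×141 = 4709.4; current 4.9·211 + 1.9·28 + 8.5·22 + 2.9·73 = 1485.8; the added block supplies 3223.6, so y = 3223.6/15.2 ≈ 212.08.

(60, 212)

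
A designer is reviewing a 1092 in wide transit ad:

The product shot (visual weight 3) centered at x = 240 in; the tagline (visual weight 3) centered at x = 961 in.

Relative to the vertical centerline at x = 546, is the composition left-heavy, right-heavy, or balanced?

Σw = 3 + 3 = 6.
x: (3·240 + 3·961) / 6 = 3603 / 6 ≈ 600.50
600.5 lies right of the midline 546, so the layout is right-heavy.

right-heavy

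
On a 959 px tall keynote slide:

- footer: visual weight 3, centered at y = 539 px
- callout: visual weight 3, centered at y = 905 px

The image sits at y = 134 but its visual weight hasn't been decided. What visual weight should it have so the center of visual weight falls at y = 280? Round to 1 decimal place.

Existing Σw = 6 (3 + 3); existing moment 3·539 + 3·905 = 4332.
Balance at y = 280 requires (4332 + w·134) / (6 + w) = 280.
Rearranging, w·(134 − 280) = 280·6 − 4332 = -2652, so w ≈ -2652/-146 = 18.16.

w ≈ 18.2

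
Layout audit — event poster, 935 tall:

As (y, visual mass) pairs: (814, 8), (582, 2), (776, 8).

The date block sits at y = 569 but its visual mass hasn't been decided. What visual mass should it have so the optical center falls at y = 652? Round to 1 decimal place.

w ≈ 25.9

Known weights sum to 8 + 2 + 8 = 18; their moment is 8·814 + 2·582 + 8·776 = 13884.
Set Σw·y/Σw = 652: (13884 + 569w) = 652·(18 + w).
Solving: w = (652·18 − 13884) / (569 − 652) = -2148 / -83 ≈ 25.88.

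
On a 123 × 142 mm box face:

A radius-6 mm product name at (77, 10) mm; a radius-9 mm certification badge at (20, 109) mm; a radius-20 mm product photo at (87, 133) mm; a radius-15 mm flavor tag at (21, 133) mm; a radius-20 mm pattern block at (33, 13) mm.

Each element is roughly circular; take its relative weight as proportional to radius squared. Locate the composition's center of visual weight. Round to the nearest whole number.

(50, 85)

Weights ∝ r²: product name 6² = 36, certification badge 9² = 81, product photo 20² = 400, flavor tag 15² = 225, pattern block 20² = 400; Σw = 1142.
Σw·x = 36·77 + 81·20 + 400·87 + 225·21 + 400·33 = 57117, so x̄ = 57117/1142 ≈ 50.01.
Σw·y = 36·10 + 81·109 + 400·133 + 225·133 + 400·13 = 97514, so ȳ = 97514/1142 ≈ 85.39.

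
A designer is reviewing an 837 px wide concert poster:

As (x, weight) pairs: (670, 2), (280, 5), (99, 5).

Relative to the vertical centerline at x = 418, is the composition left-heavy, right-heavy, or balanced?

Weights sum to 2 + 5 + 5 = 12.
Σw·x = 2·670 + 5·280 + 5·99 = 3235, so x̄ = 3235/12 ≈ 269.58.
269.6 vs midline 418 → left-heavy.

left-heavy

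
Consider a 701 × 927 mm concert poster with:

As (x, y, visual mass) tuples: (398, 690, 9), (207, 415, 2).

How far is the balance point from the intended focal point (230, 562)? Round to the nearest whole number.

≈ 154 mm

Σw = 9 + 2 = 11.
x-moment: 9·398 + 2·207 = 3996; centroid 3996/11 ≈ 363.27.
y-moment: 9·690 + 2·415 = 7040; centroid 7040/11 ≈ 640.00.
Relative to (230, 562): Δ = (133.27, 78.00); |Δ| = √(133.27² + 78.00²) ≈ 154.42.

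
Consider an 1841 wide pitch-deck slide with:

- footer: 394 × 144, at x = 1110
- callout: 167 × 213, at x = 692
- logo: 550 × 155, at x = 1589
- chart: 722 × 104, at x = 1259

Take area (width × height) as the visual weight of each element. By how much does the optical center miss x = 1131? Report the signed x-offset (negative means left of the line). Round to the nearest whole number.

≈ 126

Areas → weights: footer 394·144 = 56736, callout 167·213 = 35571, logo 550·155 = 85250, chart 722·104 = 75088; Σw = 252645.
x-moment: 56736·1110 + 35571·692 + 85250·1589 + 75088·1259 = 317590134; centroid 317590134/252645 ≈ 1257.06.
Offset from x = 1131: 1257.06 − 1131 ≈ 126.06.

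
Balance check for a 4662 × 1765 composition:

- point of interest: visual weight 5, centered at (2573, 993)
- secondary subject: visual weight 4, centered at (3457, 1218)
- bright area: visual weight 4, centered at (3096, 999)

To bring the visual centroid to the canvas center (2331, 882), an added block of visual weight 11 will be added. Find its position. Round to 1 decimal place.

After adding the added block, total weight = 5 + 4 + 4 + 11 = 24.
x: need Σw·x = 24·2331 = 55944. Existing = 5·2573 + 4·3457 + 4·3096 = 39077. Remainder 16867 / 11 ≈ 1533.36.
y: need Σw·y = 24·882 = 21168. Existing = 5·993 + 4·1218 + 4·999 = 13833. Remainder 7335 / 11 ≈ 666.82.

(1533.4, 666.8)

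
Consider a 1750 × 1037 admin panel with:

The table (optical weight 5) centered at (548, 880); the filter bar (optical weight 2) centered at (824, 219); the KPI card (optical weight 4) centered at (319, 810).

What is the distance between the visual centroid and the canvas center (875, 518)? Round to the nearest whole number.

≈ 420

Weights sum to 5 + 2 + 4 = 11.
Σw·x = 5·548 + 2·824 + 4·319 = 5664, so x̄ = 5664/11 ≈ 514.91.
Σw·y = 5·880 + 2·219 + 4·810 = 8078, so ȳ = 8078/11 ≈ 734.36.
Offset from (875, 518): Δx ≈ -360.09, Δy ≈ 216.36; distance = √(Δx² + Δy²) ≈ 420.09.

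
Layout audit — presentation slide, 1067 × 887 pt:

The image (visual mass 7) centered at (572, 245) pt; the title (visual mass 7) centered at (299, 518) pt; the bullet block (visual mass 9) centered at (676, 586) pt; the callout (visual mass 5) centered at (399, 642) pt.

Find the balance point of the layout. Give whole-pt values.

(506, 494)

Weights sum to 7 + 7 + 9 + 5 = 28.
x-moment: 7·572 + 7·299 + 9·676 + 5·399 = 14176; centroid 14176/28 ≈ 506.29.
y-moment: 7·245 + 7·518 + 9·586 + 5·642 = 13825; centroid 13825/28 ≈ 493.75.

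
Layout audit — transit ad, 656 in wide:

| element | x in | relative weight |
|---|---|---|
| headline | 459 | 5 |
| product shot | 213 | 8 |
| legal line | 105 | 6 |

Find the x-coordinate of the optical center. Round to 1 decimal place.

Total weight = 5 + 8 + 6 = 19.
x-moment: 5·459 + 8·213 + 6·105 = 4629; centroid 4629/19 ≈ 243.63.

x ≈ 243.6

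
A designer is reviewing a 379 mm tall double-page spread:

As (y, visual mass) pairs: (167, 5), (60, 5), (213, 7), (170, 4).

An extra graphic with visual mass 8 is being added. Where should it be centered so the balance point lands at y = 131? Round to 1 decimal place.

y ≈ 61.6

With the extra graphic, Σw becomes 5 + 5 + 7 + 4 + 8 = 29.
y: need Σw·y = 29·131 = 3799. Existing = 5·167 + 5·60 + 7·213 + 4·170 = 3306. Remainder 493 / 8 ≈ 61.62.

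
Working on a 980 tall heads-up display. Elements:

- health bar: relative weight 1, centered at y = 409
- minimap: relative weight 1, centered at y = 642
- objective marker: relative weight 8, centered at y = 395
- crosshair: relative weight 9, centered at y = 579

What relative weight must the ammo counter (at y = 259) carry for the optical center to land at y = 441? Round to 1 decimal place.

Fixed elements: Σw = 1 + 1 + 8 + 9 = 19, Σw·y = 1·409 + 1·642 + 8·395 + 9·579 = 9422.
For the centroid to hit 441: (9422 + w·259) / (19 + w) = 441.
So w = (441·19 − 9422)/(259 − 441) = -1043/-182 ≈ 5.73.

w ≈ 5.7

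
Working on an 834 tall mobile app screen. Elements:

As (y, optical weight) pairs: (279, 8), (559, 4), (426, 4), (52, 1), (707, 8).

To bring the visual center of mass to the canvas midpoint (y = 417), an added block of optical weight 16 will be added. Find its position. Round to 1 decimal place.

y ≈ 326.1

With the added block, Σw becomes 8 + 4 + 4 + 1 + 8 + 16 = 41.
Along y: (11880 + 16·y) / 41 = 417 (existing moment 8·279 + 4·559 + 4·426 + 1·52 + 8·707 = 11880) ⇒ y = (17097 − 11880) / 16 ≈ 326.06.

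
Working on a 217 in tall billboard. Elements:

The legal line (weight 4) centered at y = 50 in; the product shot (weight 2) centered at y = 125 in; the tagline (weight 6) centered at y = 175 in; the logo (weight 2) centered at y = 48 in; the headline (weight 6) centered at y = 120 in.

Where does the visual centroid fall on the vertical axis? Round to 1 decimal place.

y ≈ 115.8

Total weight = 4 + 2 + 6 + 2 + 6 = 20.
y: (4·50 + 2·125 + 6·175 + 2·48 + 6·120) / 20 = 2316 / 20 ≈ 115.80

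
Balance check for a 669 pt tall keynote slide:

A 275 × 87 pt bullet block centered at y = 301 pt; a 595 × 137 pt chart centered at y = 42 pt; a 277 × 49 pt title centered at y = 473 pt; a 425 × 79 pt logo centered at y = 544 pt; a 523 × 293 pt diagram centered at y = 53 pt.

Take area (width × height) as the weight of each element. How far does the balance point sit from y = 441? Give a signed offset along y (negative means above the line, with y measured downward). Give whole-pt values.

≈ -299 pt

Areas: bullet block 275·87 = 23925, chart 595·137 = 81515, title 277·49 = 13573, logo 425·79 = 33575, diagram 523·293 = 153239. Total weight = 305827.
Σw·y = 23925·301 + 81515·42 + 13573·473 + 33575·544 + 153239·53 = 43431551, so ȳ = 43431551/305827 ≈ 142.01.
Difference: 142.01 − 441 ≈ -298.99.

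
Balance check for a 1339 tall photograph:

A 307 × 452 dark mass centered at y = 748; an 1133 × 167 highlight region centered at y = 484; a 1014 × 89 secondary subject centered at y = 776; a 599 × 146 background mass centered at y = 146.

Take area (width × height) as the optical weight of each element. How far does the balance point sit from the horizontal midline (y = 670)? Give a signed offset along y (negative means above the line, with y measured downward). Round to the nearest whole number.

≈ -120

Taking area as weight: dark mass 307·452 = 138764, highlight region 1133·167 = 189211, secondary subject 1014·89 = 90246, background mass 599·146 = 87454. Sum 505675.
y-moment: 138764·748 + 189211·484 + 90246·776 + 87454·146 = 278172776; centroid 278172776/505675 ≈ 550.10.
Offset from y = 670: 550.10 − 670 ≈ -119.90.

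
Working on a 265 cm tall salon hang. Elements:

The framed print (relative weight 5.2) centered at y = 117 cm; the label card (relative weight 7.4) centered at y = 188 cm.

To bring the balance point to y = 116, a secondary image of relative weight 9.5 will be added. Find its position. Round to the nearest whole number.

y ≈ 59

After adding the secondary image, total weight = 5.2 + 7.4 + 9.5 = 22.1.
y: need Σw·y = 22.1·116 = 2563.6. Existing = 5.2·117 + 7.4·188 = 1999.6. Remainder 564.0 / 9.5 ≈ 59.37.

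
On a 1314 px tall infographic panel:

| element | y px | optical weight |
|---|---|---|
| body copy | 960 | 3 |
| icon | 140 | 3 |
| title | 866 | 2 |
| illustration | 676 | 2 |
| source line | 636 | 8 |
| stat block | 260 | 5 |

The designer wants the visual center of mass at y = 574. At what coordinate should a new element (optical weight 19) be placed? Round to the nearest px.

After adding the new element, total weight = 3 + 3 + 2 + 2 + 8 + 5 + 19 = 42.
y: need Σw·y = 42·574 = 24108. Existing = 3·960 + 3·140 + 2·866 + 2·676 + 8·636 + 5·260 = 12772. Remainder 11336 / 19 ≈ 596.63.

y ≈ 597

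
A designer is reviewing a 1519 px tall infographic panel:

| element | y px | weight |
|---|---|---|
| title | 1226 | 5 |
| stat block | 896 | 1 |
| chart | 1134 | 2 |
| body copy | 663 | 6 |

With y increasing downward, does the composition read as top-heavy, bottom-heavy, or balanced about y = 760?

bottom-heavy

Σw = 5 + 1 + 2 + 6 = 14.
y-moment: 5·1226 + 1·896 + 2·1134 + 6·663 = 13272; centroid 13272/14 ≈ 948.00.
948.0 lies below (larger y than) the midline 760, so the layout is bottom-heavy.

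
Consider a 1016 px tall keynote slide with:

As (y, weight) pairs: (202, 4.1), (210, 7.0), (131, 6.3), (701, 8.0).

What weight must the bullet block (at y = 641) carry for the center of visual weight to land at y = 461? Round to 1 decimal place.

w ≈ 16.5

Known weights sum to 4.1 + 7.0 + 6.3 + 8.0 = 25.4; their moment is 4.1·202 + 7.0·210 + 6.3·131 + 8.0·701 = 8731.5.
Set Σw·y/Σw = 461: (8731.5 + 641w) = 461·(25.4 + w).
Rearranging, w·(641 − 461) = 461·25.4 − 8731.5 = 2977.9, so w ≈ 2977.9/180 = 16.54.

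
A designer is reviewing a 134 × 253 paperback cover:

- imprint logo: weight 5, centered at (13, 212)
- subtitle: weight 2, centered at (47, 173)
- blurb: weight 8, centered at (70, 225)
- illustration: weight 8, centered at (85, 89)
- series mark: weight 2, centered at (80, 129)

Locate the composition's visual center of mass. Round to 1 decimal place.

Weights sum to 5 + 2 + 8 + 8 + 2 = 25.
x-moment: 5·13 + 2·47 + 8·70 + 8·85 + 2·80 = 1559; centroid 1559/25 ≈ 62.36.
y-moment: 5·212 + 2·173 + 8·225 + 8·89 + 2·129 = 4176; centroid 4176/25 ≈ 167.04.

(62.4, 167.0)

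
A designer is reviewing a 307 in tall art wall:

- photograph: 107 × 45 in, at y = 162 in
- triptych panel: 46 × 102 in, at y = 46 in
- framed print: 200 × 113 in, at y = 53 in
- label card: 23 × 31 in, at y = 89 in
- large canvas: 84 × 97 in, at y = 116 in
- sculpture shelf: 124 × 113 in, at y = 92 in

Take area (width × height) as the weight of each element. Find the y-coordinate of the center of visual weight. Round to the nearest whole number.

y ≈ 82

Areas: photograph 107·45 = 4815, triptych panel 46·102 = 4692, framed print 200·113 = 22600, label card 23·31 = 713, large canvas 84·97 = 8148, sculpture shelf 124·113 = 14012. Total weight = 54980.
Σw·y = 4491391; ȳ = 4491391/54980 ≈ 81.69.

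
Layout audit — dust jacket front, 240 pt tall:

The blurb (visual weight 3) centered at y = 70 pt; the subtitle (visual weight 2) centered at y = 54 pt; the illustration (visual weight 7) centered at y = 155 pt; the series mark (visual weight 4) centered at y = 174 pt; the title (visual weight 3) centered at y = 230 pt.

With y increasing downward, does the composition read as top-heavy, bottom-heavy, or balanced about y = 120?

Σw = 3 + 2 + 7 + 4 + 3 = 19.
y-moment: 3·70 + 2·54 + 7·155 + 4·174 + 3·230 = 2789; centroid 2789/19 ≈ 146.79.
146.8 vs midline 120 → bottom-heavy.

bottom-heavy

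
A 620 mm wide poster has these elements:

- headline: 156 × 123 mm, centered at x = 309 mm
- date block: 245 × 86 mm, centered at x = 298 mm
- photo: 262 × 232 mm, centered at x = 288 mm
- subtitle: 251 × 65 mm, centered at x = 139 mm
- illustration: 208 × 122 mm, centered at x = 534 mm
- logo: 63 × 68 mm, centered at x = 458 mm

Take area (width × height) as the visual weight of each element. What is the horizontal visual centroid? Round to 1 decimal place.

Areas → weights: headline 156·123 = 19188, date block 245·86 = 21070, photo 262·232 = 60784, subtitle 251·65 = 16315, illustration 208·122 = 25376, logo 63·68 = 4284; Σw = 147017.
Σw·x = 19188·309 + 21070·298 + 60784·288 + 16315·139 + 25376·534 + 4284·458 = 47494385, so x̄ = 47494385/147017 ≈ 323.05.

x ≈ 323.1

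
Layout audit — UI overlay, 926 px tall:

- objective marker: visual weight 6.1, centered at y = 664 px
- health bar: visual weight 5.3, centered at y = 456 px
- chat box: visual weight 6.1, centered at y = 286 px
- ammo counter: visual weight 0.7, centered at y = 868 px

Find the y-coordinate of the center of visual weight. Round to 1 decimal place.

Σw = 6.1 + 5.3 + 6.1 + 0.7 = 18.2.
Σw·y = 6.1·664 + 5.3·456 + 6.1·286 + 0.7·868 = 8819.4, so ȳ = 8819.4/18.2 ≈ 484.58.

y ≈ 484.6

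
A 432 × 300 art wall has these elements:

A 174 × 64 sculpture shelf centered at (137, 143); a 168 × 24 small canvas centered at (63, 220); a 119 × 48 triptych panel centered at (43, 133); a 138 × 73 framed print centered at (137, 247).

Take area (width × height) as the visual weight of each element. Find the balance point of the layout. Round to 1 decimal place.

(110.0, 185.0)

Areas: sculpture shelf 174·64 = 11136, small canvas 168·24 = 4032, triptych panel 119·48 = 5712, framed print 138·73 = 10074. Total weight = 30954.
x-moment: 11136·137 + 4032·63 + 5712·43 + 10074·137 = 3405402; centroid 3405402/30954 ≈ 110.01.
y-moment: 11136·143 + 4032·220 + 5712·133 + 10074·247 = 5727462; centroid 5727462/30954 ≈ 185.03.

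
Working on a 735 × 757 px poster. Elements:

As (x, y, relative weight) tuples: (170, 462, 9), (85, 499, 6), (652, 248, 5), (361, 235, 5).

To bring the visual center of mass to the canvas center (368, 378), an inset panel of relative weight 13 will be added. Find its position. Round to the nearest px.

(529, 369)

New total weight: (9 + 6 + 5 + 5) + 13 = 38.
Along x: (7105 + 13·x) / 38 = 368 (existing moment 9·170 + 6·85 + 5·652 + 5·361 = 7105) ⇒ x = (13984 − 7105) / 13 ≈ 529.15.
Along y: (9567 + 13·y) / 38 = 378 (existing moment 9·462 + 6·499 + 5·248 + 5·235 = 9567) ⇒ y = (14364 − 9567) / 13 ≈ 369.00.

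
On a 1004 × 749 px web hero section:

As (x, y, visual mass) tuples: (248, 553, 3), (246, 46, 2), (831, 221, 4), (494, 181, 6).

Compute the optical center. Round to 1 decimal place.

Total weight = 3 + 2 + 4 + 6 = 15.
x-moment: 3·248 + 2·246 + 4·831 + 6·494 = 7524; centroid 7524/15 ≈ 501.60.
y-moment: 3·553 + 2·46 + 4·221 + 6·181 = 3721; centroid 3721/15 ≈ 248.07.

(501.6, 248.1)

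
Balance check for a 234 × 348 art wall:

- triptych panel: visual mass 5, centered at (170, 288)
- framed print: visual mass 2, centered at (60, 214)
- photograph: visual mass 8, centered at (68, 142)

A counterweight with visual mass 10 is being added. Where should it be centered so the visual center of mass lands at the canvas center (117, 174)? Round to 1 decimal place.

New total weight: (5 + 2 + 8) + 10 = 25.
x: target moment 25×117 = 2925; current 5·170 + 2·60 + 8·68 = 1514; the counterweight supplies 1411, so x = 1411/10 ≈ 141.10.
y: target moment 25×174 = 4350; current 5·288 + 2·214 + 8·142 = 3004; the counterweight supplies 1346, so y = 1346/10 ≈ 134.60.

(141.1, 134.6)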